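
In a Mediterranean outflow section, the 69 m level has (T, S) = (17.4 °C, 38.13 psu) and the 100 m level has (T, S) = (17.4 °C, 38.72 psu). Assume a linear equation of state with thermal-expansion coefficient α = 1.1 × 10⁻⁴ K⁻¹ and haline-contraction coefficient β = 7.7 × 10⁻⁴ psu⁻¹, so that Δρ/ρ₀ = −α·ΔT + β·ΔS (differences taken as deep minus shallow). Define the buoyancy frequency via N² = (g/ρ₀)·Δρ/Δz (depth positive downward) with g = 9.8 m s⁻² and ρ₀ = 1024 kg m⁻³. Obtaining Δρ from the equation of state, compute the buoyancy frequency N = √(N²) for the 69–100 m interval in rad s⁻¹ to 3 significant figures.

ΔT = +0.0 K, ΔS = +0.59 psu (deep − shallow).
Δρ/ρ₀ = −αΔT + βΔS = 0 + 4.543 × 10⁻⁴ = 4.543 × 10⁻⁴, so Δρ ≈ 0.4652 kg m⁻³.
N² = (g/ρ₀)·Δρ/Δz = g·(Δρ/ρ₀)/Δz = 9.8 × 4.543 × 10⁻⁴ / 31 = 1.4362 × 10⁻⁴ s⁻².
N = √(1.4362 × 10⁻⁴) = 0.011984 rad s⁻¹ ≈ 0.0120 rad s⁻¹.

0.0120 rad s⁻¹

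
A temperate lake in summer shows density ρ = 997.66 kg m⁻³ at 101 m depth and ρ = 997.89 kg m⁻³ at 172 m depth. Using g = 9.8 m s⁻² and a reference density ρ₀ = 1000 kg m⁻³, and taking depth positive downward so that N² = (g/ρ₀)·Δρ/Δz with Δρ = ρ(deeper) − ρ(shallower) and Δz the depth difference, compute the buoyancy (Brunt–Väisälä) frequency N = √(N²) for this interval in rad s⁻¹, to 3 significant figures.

5.63 × 10⁻³ rad s⁻¹

Δρ = 997.89 − 997.66 = 0.23 kg m⁻³ over Δz = 172 − 101 = 71 m.
N² = (9.8/1000) × (0.23/71) = 3.1746 × 10⁻⁵ s⁻².
N = √(3.1746 × 10⁻⁵) = 5.6344 × 10⁻³ rad s⁻¹ ≈ 5.63 × 10⁻³ rad s⁻¹.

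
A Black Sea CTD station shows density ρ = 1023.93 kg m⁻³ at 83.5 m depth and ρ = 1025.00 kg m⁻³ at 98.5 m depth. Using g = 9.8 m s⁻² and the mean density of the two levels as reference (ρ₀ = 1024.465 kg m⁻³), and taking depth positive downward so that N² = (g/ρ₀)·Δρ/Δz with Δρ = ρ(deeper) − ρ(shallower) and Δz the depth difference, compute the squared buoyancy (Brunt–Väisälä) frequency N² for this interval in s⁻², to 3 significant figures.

6.82 × 10⁻⁴ s⁻²

Δρ = 1025.00 − 1023.93 = 1.07 kg m⁻³ over Δz = 98.5 − 83.5 = 15 m.
N² = (9.8/1024.465) × (1.07/15) = 6.8237 × 10⁻⁴ s⁻² ≈ 6.82 × 10⁻⁴ s⁻².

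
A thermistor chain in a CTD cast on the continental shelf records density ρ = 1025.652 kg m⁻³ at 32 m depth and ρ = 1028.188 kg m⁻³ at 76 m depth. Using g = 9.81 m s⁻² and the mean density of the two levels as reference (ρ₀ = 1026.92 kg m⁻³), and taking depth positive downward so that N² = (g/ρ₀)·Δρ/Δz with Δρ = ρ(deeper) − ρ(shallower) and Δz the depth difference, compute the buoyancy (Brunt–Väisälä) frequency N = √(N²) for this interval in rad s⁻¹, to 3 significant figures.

0.0235 rad s⁻¹

Δρ = 1028.188 − 1025.652 = 2.536 kg m⁻³ over Δz = 76 − 32 = 44 m.
N² = (9.81/1026.92) × (2.536/44) = 5.5059 × 10⁻⁴ s⁻².
N = √(5.5059 × 10⁻⁴) = 0.023465 rad s⁻¹ ≈ 0.0235 rad s⁻¹.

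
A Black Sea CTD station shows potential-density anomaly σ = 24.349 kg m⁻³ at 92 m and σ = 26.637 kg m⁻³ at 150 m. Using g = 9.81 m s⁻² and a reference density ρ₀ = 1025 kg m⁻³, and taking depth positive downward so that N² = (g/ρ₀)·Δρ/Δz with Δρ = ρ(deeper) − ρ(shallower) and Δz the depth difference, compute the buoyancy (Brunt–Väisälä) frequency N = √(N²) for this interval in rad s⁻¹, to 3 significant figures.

0.0194 rad s⁻¹

Δρ = 1026.637 − 1024.349 = 2.288 kg m⁻³ over Δz = 150 − 92 = 58 m.
N² = (9.81/1025) × (2.288/58) = 3.7755 × 10⁻⁴ s⁻².
N = √(3.7755 × 10⁻⁴) = 0.019431 rad s⁻¹ ≈ 0.0194 rad s⁻¹.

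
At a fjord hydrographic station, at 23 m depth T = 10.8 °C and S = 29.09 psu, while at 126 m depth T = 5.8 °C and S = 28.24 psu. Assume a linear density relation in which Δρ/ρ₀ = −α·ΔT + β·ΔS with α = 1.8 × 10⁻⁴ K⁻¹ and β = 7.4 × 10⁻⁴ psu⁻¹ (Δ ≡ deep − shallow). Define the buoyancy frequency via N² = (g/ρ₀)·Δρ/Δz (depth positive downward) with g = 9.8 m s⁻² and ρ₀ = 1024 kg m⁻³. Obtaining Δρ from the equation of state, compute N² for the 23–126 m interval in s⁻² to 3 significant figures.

2.58 × 10⁻⁵ s⁻²

ΔT = -5.0 K, ΔS = -0.85 psu (deep − shallow).
Δρ/ρ₀ = −αΔT + βΔS = 9.00 × 10⁻⁴ − 6.29 × 10⁻⁴ = 2.71 × 10⁻⁴, so Δρ ≈ 0.2775 kg m⁻³.
N² = (g/ρ₀)·Δρ/Δz = g·(Δρ/ρ₀)/Δz = 9.8 × 2.71 × 10⁻⁴ / 103 = 2.5784 × 10⁻⁵ s⁻² ≈ 2.58 × 10⁻⁵ s⁻².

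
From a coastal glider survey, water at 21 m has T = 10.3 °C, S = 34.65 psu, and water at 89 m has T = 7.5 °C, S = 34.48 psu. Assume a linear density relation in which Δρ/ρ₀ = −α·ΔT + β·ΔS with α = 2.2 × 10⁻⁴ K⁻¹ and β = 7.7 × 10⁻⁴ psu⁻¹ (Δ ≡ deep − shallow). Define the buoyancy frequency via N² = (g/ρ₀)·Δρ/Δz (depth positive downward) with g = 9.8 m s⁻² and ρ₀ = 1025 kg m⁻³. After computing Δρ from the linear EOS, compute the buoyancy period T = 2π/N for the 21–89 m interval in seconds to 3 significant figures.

751 s

ΔT = -2.8 K, ΔS = -0.17 psu (deep − shallow).
Δρ/ρ₀ = −αΔT + βΔS = 6.16 × 10⁻⁴ − 1.309 × 10⁻⁴ = 4.851 × 10⁻⁴, so Δρ ≈ 0.4972 kg m⁻³.
N² = (g/ρ₀)·Δρ/Δz = g·(Δρ/ρ₀)/Δz = 9.8 × 4.851 × 10⁻⁴ / 68 = 6.9911 × 10⁻⁵ s⁻².
N = √(6.9911 × 10⁻⁵) = 8.3613 × 10⁻³ rad s⁻¹ → T = 2π/N = 751.46 s ≈ 751 s.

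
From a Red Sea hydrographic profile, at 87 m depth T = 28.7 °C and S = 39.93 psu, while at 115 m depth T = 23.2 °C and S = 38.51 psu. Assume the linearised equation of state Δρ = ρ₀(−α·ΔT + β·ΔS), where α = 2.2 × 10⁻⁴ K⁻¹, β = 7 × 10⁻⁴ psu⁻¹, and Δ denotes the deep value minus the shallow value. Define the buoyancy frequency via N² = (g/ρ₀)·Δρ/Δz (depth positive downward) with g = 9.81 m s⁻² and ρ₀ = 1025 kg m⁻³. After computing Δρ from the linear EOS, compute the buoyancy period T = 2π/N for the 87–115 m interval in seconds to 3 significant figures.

722 s

ΔT = -5.5 K, ΔS = -1.42 psu (deep − shallow).
Δρ/ρ₀ = −αΔT + βΔS = 1.21 × 10⁻³ − 9.94 × 10⁻⁴ = 2.16 × 10⁻⁴, so Δρ ≈ 0.2214 kg m⁻³.
N² = (g/ρ₀)·Δρ/Δz = g·(Δρ/ρ₀)/Δz = 9.81 × 2.16 × 10⁻⁴ / 28 = 7.5677 × 10⁻⁵ s⁻².
N = √(7.5677 × 10⁻⁵) = 8.6993 × 10⁻³ rad s⁻¹ → T = 2π/N = 722.26 s ≈ 722 s.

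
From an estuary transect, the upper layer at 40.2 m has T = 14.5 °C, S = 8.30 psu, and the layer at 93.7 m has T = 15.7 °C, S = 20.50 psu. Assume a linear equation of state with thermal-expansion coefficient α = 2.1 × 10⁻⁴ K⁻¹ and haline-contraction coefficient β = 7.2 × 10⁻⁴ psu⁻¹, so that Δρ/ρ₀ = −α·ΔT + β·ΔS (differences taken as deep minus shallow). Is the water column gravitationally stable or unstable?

ΔT = 15.7 − 14.5 = +1.2 K and ΔS = 20.50 − 8.30 = +12.20 psu (deep − shallow).
−αΔT = -2.52 × 10⁻⁴; βΔS = 8.784 × 10⁻³; sum Δρ/ρ₀ = 8.532 × 10⁻³.
Δρ/ρ₀ > 0, so Δρ > 0: deeper water is denser → statically stable.

stable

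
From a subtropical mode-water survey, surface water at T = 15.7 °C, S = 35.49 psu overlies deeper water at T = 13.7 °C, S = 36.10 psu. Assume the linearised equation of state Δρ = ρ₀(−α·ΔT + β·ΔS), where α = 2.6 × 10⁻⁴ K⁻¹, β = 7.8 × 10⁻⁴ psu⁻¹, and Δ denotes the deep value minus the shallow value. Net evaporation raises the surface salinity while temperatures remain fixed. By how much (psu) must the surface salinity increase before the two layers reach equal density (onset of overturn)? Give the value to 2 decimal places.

1.28 psu

Neutral buoyancy requires −α(T_deep − T_surf) + β(S_deep − S_surf′) = 0.
S_surf′ = S_deep − (α/β)·ΔT = 36.10 − (2.6 × 10⁻⁴/7.8 × 10⁻⁴)·(-2.0) = 36.7667 psu.
Increase required: 36.7667 − 35.49 = 1.2767 psu.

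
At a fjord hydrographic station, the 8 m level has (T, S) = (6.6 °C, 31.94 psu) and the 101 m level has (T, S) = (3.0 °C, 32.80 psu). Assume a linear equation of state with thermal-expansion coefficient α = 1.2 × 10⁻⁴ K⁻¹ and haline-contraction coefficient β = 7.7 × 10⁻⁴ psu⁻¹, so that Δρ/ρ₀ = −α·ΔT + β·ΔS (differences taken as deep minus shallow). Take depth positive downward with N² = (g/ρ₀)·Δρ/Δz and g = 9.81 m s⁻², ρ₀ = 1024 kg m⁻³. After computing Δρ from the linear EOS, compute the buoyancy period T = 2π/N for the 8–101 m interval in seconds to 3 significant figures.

585 s

ΔT = -3.6 K, ΔS = +0.86 psu (deep − shallow).
Δρ/ρ₀ = −αΔT + βΔS = 4.32 × 10⁻⁴ + 6.622 × 10⁻⁴ = 1.0942 × 10⁻³, so Δρ ≈ 1.120 kg m⁻³.
N² = (g/ρ₀)·Δρ/Δz = g·(Δρ/ρ₀)/Δz = 9.81 × 1.0942 × 10⁻³ / 93 = 1.1542 × 10⁻⁴ s⁻².
N = √(1.1542 × 10⁻⁴) = 0.010743 rad s⁻¹ → T = 2π/N = 584.86 s ≈ 585 s.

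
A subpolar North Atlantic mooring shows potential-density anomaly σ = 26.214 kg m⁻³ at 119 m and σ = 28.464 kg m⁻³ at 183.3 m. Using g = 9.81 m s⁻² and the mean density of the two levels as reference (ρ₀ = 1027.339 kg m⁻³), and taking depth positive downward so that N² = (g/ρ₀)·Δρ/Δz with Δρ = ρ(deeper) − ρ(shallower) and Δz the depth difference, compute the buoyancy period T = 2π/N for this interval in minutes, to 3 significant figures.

Δρ = 1028.464 − 1026.214 = 2.250 kg m⁻³ over Δz = 183.3 − 119 = 64.3 m.
N² = (9.81/1027.339) × (2.250/64.3) = 3.3414 × 10⁻⁴ s⁻².
N = √(3.3414 × 10⁻⁴) = 0.018279 rad s⁻¹, so T = 2π/N = 343.74 s = 5.7290 min ≈ 5.73 min.
Since Δρ > 0 the layer is stably stratified.

5.73 min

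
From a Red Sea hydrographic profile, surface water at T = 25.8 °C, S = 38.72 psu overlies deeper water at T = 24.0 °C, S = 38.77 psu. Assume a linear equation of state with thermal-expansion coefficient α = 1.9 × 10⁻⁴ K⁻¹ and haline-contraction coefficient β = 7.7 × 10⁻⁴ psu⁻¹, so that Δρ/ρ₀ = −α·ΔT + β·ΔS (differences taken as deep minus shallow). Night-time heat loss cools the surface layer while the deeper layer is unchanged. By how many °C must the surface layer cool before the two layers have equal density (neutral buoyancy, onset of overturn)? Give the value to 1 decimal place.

Neutral buoyancy requires Δρ = 0, i.e. −α(T_deep − T_surf′) + β(S_deep − S_surf) = 0.
T_surf′ = T_deep − (β/α)·ΔS = 24.0 − (7.7 × 10⁻⁴/1.9 × 10⁻⁴)·(+0.05) = 23.797 °C.
Cooling required: 25.8 − (23.797) = 2.003 °C.

2.0 °C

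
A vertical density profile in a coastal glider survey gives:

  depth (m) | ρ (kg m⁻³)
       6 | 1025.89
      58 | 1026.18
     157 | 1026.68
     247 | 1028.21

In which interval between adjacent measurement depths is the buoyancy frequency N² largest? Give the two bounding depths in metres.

Compute the density gradient over each adjacent pair:
  6–58 m: Δρ/Δz = 0.29/52 = 5.6 × 10⁻³ kg m⁻⁴
  58–157 m: Δρ/Δz = 0.50/99 = 5.1 × 10⁻³ kg m⁻⁴
  157–247 m: Δρ/Δz = 1.53/90 = 0.017 kg m⁻⁴
The largest gradient is in the 157–247 m interval — the pycnocline.

157–247 m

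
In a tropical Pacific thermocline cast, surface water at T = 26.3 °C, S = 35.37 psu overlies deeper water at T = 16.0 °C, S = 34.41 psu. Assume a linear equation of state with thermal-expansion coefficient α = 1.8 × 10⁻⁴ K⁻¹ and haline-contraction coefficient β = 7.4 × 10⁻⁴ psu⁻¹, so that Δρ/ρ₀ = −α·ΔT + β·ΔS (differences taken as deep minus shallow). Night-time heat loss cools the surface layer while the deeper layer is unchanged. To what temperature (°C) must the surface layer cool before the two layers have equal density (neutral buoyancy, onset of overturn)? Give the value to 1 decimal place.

19.9 °C

Neutral buoyancy requires Δρ = 0, i.e. −α(T_deep − T_surf′) + β(S_deep − S_surf) = 0.
T_surf′ = T_deep − (β/α)·ΔS = 16.0 − (7.4 × 10⁻⁴/1.8 × 10⁻⁴)·(-0.96) = 19.947 °C.
Cooling required: 26.3 − (19.947) = 6.353 °C.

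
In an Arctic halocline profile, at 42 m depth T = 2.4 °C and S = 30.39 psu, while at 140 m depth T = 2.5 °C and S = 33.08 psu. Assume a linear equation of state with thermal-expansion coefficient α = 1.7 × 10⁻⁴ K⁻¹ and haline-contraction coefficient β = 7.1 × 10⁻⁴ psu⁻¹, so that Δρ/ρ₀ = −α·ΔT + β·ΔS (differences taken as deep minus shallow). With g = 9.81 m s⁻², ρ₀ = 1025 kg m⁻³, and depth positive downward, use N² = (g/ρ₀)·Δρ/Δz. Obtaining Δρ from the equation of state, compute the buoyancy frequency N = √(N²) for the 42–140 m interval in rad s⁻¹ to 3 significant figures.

ΔT = +0.1 K, ΔS = +2.69 psu (deep − shallow).
Δρ/ρ₀ = −αΔT + βΔS = -1.70 × 10⁻⁵ + 1.9099 × 10⁻³ = 1.8929 × 10⁻³, so Δρ ≈ 1.940 kg m⁻³.
N² = (g/ρ₀)·Δρ/Δz = g·(Δρ/ρ₀)/Δz = 9.81 × 1.8929 × 10⁻³ / 98 = 1.8948 × 10⁻⁴ s⁻².
N = √(1.8948 × 10⁻⁴) = 0.013765 rad s⁻¹ ≈ 0.0138 rad s⁻¹.

0.0138 rad s⁻¹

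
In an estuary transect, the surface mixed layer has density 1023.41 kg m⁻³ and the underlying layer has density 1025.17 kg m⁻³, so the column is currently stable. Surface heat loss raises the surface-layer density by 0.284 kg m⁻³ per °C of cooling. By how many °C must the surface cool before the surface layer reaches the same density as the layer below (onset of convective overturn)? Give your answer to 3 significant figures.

6.20 °C

Density deficit of the surface layer: 1025.17 − 1023.41 = 1.76 kg m⁻³.
Required change = 1.76 / 0.284 = 6.20 °C.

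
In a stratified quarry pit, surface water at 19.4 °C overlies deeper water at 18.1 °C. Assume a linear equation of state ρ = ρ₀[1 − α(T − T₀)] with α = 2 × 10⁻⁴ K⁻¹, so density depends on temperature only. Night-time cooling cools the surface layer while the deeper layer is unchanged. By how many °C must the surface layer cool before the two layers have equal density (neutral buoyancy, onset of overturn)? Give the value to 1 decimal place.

With temperature the only control, equal density requires T_surf′ = T_deep.
T_surf′ = 18.1 °C.
Cooling required: 19.4 − 18.1 = 1.3 °C.

1.3 °C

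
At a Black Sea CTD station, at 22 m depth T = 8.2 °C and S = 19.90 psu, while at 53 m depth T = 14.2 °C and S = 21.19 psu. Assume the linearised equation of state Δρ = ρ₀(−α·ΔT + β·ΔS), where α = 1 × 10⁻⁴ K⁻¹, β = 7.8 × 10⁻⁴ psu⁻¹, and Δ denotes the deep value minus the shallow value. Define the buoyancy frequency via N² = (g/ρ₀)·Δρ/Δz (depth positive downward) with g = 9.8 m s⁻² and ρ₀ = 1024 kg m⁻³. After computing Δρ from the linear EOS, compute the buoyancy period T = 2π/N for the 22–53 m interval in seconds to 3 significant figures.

ΔT = +6.0 K, ΔS = +1.29 psu (deep − shallow).
Δρ/ρ₀ = −αΔT + βΔS = -6.00 × 10⁻⁴ + 1.0062 × 10⁻³ = 4.062 × 10⁻⁴, so Δρ ≈ 0.4159 kg m⁻³.
N² = (g/ρ₀)·Δρ/Δz = g·(Δρ/ρ₀)/Δz = 9.8 × 4.062 × 10⁻⁴ / 31 = 1.2841 × 10⁻⁴ s⁻².
N = √(1.2841 × 10⁻⁴) = 0.011332 rad s⁻¹ → T = 2π/N = 554.46 s ≈ 554 s.

554 s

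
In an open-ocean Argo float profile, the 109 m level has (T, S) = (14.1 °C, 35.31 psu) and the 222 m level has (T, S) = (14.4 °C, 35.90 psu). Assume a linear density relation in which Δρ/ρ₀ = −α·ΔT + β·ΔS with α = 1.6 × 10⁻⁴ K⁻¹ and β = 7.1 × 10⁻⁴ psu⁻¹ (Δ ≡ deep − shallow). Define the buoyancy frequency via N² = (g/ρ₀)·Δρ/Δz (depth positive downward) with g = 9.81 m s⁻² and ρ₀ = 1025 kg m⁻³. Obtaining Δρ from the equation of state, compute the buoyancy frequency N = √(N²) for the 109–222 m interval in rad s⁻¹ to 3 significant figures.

5.67 × 10⁻³ rad s⁻¹

ΔT = +0.3 K, ΔS = +0.59 psu (deep − shallow).
Δρ/ρ₀ = −αΔT + βΔS = -4.80 × 10⁻⁵ + 4.189 × 10⁻⁴ = 3.709 × 10⁻⁴, so Δρ ≈ 0.3802 kg m⁻³.
N² = (g/ρ₀)·Δρ/Δz = g·(Δρ/ρ₀)/Δz = 9.81 × 3.709 × 10⁻⁴ / 113 = 3.2199 × 10⁻⁵ s⁻².
N = √(3.2199 × 10⁻⁵) = 5.6744 × 10⁻³ rad s⁻¹ ≈ 5.67 × 10⁻³ rad s⁻¹.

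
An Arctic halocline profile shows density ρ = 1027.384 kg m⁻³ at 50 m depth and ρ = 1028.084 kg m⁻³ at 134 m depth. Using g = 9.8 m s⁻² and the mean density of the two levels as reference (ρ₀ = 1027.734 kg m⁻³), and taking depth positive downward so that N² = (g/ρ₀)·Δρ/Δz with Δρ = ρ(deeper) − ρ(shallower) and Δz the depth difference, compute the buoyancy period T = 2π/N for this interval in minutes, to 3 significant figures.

Δρ = 1028.084 − 1027.384 = 0.700 kg m⁻³ over Δz = 134 − 50 = 84 m.
N² = (9.8/1027.734) × (0.700/84) = 7.9463 × 10⁻⁵ s⁻².
N = √(7.9463 × 10⁻⁵) = 8.9142 × 10⁻³ rad s⁻¹, so T = 2π/N = 704.85 s = 11.748 min ≈ 11.7 min.

11.7 min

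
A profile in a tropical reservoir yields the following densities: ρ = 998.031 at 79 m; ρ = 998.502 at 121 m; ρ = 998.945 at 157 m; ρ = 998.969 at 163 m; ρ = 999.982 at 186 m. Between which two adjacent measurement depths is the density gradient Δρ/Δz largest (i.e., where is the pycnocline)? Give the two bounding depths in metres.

163–186 m

Compute the density gradient over each adjacent pair:
  79–121 m: Δρ/Δz = 0.471/42 = 0.011 kg m⁻⁴
  121–157 m: Δρ/Δz = 0.443/36 = 0.012 kg m⁻⁴
  157–163 m: Δρ/Δz = 0.024/6 = 4.0 × 10⁻³ kg m⁻⁴
  163–186 m: Δρ/Δz = 1.013/23 = 0.044 kg m⁻⁴
The largest gradient is in the 163–186 m interval — the pycnocline.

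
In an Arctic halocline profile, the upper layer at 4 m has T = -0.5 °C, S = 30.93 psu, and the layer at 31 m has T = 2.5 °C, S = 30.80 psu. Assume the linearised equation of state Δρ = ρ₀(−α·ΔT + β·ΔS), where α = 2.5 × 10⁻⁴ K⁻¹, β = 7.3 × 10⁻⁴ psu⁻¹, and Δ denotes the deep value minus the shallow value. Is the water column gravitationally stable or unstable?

ΔT = 2.5 − -0.5 = +3.0 K and ΔS = 30.80 − 30.93 = -0.13 psu (deep − shallow).
−αΔT = -7.50 × 10⁻⁴; βΔS = -9.49 × 10⁻⁵; sum Δρ/ρ₀ = -8.449 × 10⁻⁴.
Δρ/ρ₀ < 0, so Δρ < 0: deeper water is lighter → statically unstable; the column would overturn.

unstable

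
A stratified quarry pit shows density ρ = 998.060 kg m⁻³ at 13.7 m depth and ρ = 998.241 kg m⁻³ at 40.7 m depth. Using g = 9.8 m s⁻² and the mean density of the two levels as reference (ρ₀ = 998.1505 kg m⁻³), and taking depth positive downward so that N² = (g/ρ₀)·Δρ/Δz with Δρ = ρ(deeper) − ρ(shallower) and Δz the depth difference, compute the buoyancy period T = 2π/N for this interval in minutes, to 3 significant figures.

Δρ = 998.241 − 998.060 = 0.181 kg m⁻³ over Δz = 40.7 − 13.7 = 27 m.
N² = (9.8/998.1505) × (0.181/27) = 6.5818 × 10⁻⁵ s⁻².
N = √(6.5818 × 10⁻⁵) = 8.1128 × 10⁻³ rad s⁻¹, so T = 2π/N = 774.48 s = 12.908 min ≈ 12.9 min.

12.9 min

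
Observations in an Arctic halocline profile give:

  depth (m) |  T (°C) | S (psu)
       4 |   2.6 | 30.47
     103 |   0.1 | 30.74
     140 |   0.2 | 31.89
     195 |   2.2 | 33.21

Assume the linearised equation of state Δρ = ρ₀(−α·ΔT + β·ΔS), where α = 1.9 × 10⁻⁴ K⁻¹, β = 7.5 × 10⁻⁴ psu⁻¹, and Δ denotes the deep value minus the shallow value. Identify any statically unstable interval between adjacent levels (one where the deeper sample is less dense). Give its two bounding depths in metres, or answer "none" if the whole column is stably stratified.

Evaluate Δρ/ρ₀ = −αΔT + βΔS across each adjacent pair:
  4–103 m: −αΔT+βΔS = −(1.9 × 10⁻⁴)(-2.5)+(7.5 × 10⁻⁴)(+0.27) = 6.8 × 10⁻⁴ → stable
  103–140 m: −αΔT+βΔS = −(1.9 × 10⁻⁴)(+0.1)+(7.5 × 10⁻⁴)(+1.15) = 8.4 × 10⁻⁴ → stable
  140–195 m: −αΔT+βΔS = −(1.9 × 10⁻⁴)(+2.0)+(7.5 × 10⁻⁴)(+1.32) = 6.1 × 10⁻⁴ → stable
Every interval has Δρ > 0: the column is stably stratified throughout.

none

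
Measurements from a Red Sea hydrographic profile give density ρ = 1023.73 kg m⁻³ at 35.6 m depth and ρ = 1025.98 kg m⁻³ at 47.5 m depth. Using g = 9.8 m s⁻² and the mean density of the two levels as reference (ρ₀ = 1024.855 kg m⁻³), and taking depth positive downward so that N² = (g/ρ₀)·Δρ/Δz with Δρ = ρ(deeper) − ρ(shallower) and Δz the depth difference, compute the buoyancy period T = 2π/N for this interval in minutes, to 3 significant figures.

2.46 min

Δρ = 1025.98 − 1023.73 = 2.25 kg m⁻³ over Δz = 47.5 − 35.6 = 11.9 m.
N² = (9.8/1024.855) × (2.25/11.9) = 1.8080 × 10⁻³ s⁻².
N = √(1.8080 × 10⁻³) = 0.042521 rad s⁻¹, so T = 2π/N = 147.77 s = 2.4628 min ≈ 2.46 min.
A positive N² confirms static stability across the interval.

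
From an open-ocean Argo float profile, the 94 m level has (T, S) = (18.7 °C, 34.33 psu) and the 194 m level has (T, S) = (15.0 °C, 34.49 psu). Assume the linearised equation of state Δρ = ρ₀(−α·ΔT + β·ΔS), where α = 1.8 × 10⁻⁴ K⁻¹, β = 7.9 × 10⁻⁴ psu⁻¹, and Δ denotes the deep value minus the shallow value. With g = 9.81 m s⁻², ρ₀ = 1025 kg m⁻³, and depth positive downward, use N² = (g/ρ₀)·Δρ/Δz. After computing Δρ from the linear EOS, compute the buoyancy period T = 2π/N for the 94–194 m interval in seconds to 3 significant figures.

713 s

ΔT = -3.7 K, ΔS = +0.16 psu (deep − shallow).
Δρ/ρ₀ = −αΔT + βΔS = 6.66 × 10⁻⁴ + 1.264 × 10⁻⁴ = 7.924 × 10⁻⁴, so Δρ ≈ 0.8122 kg m⁻³.
N² = (g/ρ₀)·Δρ/Δz = g·(Δρ/ρ₀)/Δz = 9.81 × 7.924 × 10⁻⁴ / 100 = 7.7734 × 10⁻⁵ s⁻².
N = √(7.7734 × 10⁻⁵) = 8.8167 × 10⁻³ rad s⁻¹ → T = 2π/N = 712.65 s ≈ 713 s.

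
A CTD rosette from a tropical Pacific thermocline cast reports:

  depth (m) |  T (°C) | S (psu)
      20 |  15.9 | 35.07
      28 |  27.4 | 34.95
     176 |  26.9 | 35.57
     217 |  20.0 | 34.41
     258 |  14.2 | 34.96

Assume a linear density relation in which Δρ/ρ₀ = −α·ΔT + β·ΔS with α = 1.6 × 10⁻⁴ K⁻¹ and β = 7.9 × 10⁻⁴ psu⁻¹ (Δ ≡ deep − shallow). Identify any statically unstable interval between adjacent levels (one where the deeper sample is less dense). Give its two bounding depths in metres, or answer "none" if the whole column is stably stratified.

20–28 m

Evaluate Δρ/ρ₀ = −αΔT + βΔS across each adjacent pair:
  20–28 m: −αΔT+βΔS = −(1.6 × 10⁻⁴)(+11.5)+(7.9 × 10⁻⁴)(-0.12) = -1.9 × 10⁻³ → UNSTABLE
  28–176 m: −αΔT+βΔS = −(1.6 × 10⁻⁴)(-0.5)+(7.9 × 10⁻⁴)(+0.62) = 5.7 × 10⁻⁴ → stable
  176–217 m: −αΔT+βΔS = −(1.6 × 10⁻⁴)(-6.9)+(7.9 × 10⁻⁴)(-1.16) = 1.9 × 10⁻⁴ → stable
  217–258 m: −αΔT+βΔS = −(1.6 × 10⁻⁴)(-5.8)+(7.9 × 10⁻⁴)(+0.55) = 1.4 × 10⁻³ → stable
The 20–28 m interval has Δρ < 0: lighter water underlies denser water.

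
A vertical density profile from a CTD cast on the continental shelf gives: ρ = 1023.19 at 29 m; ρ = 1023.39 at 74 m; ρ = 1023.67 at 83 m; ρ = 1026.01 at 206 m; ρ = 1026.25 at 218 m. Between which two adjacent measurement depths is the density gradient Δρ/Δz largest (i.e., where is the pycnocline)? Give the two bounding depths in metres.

Compute the density gradient over each adjacent pair:
  29–74 m: Δρ/Δz = 0.20/45 = 4.4 × 10⁻³ kg m⁻⁴
  74–83 m: Δρ/Δz = 0.28/9 = 0.031 kg m⁻⁴
  83–206 m: Δρ/Δz = 2.34/123 = 0.019 kg m⁻⁴
  206–218 m: Δρ/Δz = 0.24/12 = 0.020 kg m⁻⁴
The largest gradient is in the 74–83 m interval — the pycnocline.

74–83 m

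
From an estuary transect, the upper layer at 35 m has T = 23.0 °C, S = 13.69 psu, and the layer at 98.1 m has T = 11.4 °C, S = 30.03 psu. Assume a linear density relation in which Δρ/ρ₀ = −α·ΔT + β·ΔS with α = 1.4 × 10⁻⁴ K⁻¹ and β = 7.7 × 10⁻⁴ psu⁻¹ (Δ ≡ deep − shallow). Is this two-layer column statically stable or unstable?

ΔT = 11.4 − 23.0 = -11.6 K and ΔS = 30.03 − 13.69 = +16.34 psu (deep − shallow).
−αΔT = 1.624 × 10⁻³; βΔS = 0.0125818; sum Δρ/ρ₀ = 0.0142058.
Δρ/ρ₀ > 0, so Δρ > 0: deeper water is denser → statically stable.

stable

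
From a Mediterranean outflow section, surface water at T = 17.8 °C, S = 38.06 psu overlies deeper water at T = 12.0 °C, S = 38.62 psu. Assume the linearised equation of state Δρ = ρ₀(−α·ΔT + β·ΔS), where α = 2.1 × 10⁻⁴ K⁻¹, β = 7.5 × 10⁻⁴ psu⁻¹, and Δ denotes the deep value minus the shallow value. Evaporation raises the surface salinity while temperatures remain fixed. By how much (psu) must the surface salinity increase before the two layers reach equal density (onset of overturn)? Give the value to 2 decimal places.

Neutral buoyancy requires −α(T_deep − T_surf) + β(S_deep − S_surf′) = 0.
S_surf′ = S_deep − (α/β)·ΔT = 38.62 − (2.1 × 10⁻⁴/7.5 × 10⁻⁴)·(-5.8) = 40.2440 psu.
Increase required: 40.2440 − 38.06 = 2.1840 psu.

2.18 psu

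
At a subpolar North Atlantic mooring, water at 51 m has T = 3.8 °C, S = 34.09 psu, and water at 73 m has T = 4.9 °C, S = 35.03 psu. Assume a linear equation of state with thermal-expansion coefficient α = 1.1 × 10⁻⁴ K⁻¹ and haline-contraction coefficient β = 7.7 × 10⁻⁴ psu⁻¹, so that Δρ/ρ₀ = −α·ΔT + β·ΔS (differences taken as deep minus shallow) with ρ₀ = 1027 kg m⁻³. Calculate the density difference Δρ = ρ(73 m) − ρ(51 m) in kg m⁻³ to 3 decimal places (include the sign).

+0.619 kg m⁻³

ΔT = +1.1 K, ΔS = +0.94 psu (deep − shallow).
Δρ/ρ₀ = −(1.1 × 10⁻⁴)(+1.1) + (7.7 × 10⁻⁴)(+0.94) = 6.028 × 10⁻⁴.
Δρ = 1027 × (6.028 × 10⁻⁴) = +0.619 kg m⁻³.
Positive Δρ: denser below, stable.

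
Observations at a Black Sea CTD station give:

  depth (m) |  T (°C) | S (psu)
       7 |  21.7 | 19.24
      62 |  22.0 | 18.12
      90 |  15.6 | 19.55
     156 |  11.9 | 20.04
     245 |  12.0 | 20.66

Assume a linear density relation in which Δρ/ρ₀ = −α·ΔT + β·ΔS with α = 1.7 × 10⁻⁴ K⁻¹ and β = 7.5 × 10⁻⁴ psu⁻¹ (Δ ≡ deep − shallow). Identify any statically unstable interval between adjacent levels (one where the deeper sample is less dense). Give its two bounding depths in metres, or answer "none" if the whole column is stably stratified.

Evaluate Δρ/ρ₀ = −αΔT + βΔS across each adjacent pair:
  7–62 m: −αΔT+βΔS = −(1.7 × 10⁻⁴)(+0.3)+(7.5 × 10⁻⁴)(-1.12) = -8.9 × 10⁻⁴ → UNSTABLE
  62–90 m: −αΔT+βΔS = −(1.7 × 10⁻⁴)(-6.4)+(7.5 × 10⁻⁴)(+1.43) = 2.2 × 10⁻³ → stable
  90–156 m: −αΔT+βΔS = −(1.7 × 10⁻⁴)(-3.7)+(7.5 × 10⁻⁴)(+0.49) = 1.0 × 10⁻³ → stable
  156–245 m: −αΔT+βΔS = −(1.7 × 10⁻⁴)(+0.1)+(7.5 × 10⁻⁴)(+0.62) = 4.5 × 10⁻⁴ → stable
The 7–62 m interval has Δρ < 0: lighter water underlies denser water.

7–62 m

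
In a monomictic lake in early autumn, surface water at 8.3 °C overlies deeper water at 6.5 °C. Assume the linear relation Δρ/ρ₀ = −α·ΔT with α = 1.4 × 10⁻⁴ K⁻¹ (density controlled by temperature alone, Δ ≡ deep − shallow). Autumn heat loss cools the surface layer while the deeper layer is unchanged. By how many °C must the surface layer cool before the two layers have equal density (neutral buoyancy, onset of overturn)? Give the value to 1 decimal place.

1.8 °C

With temperature the only control, equal density requires T_surf′ = T_deep.
T_surf′ = 6.5 °C.
Cooling required: 8.3 − 6.5 = 1.8 °C.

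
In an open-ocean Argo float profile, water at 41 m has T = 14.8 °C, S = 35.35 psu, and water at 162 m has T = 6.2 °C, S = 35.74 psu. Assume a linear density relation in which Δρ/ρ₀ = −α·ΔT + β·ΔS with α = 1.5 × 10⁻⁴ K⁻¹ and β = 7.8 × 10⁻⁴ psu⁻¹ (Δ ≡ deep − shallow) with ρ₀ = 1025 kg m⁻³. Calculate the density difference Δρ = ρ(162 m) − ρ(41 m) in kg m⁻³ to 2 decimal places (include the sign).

+1.63 kg m⁻³

ΔT = -8.6 K, ΔS = +0.39 psu (deep − shallow).
Δρ/ρ₀ = −(1.5 × 10⁻⁴)(-8.6) + (7.8 × 10⁻⁴)(+0.39) = 1.5942 × 10⁻³.
Δρ = 1025 × (1.5942 × 10⁻³) = +1.63 kg m⁻³.
Positive Δρ: denser below, stable.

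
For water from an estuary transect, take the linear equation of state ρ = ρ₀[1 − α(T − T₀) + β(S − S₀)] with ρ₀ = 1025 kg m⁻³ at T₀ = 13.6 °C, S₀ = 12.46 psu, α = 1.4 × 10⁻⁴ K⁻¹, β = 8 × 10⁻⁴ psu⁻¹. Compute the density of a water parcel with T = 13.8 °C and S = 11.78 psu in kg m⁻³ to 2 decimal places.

1024.41 kg m⁻³

T − T₀ = +0.2 K, S − S₀ = -0.68 psu.
Bracket = 1 − α·(+0.2) + β·(-0.68) = 1 + (-5.72 × 10⁻⁴) = 0.9994280.
ρ = 1025 × 0.9994280 = 1024.41 kg m⁻³.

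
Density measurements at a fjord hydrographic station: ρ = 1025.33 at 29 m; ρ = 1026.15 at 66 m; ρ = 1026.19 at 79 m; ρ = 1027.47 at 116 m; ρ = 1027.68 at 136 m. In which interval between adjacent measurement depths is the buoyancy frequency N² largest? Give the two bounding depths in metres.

79–116 m

Compute the density gradient over each adjacent pair:
  29–66 m: Δρ/Δz = 0.82/37 = 0.022 kg m⁻⁴
  66–79 m: Δρ/Δz = 0.04/13 = 3.1 × 10⁻³ kg m⁻⁴
  79–116 m: Δρ/Δz = 1.28/37 = 0.035 kg m⁻⁴
  116–136 m: Δρ/Δz = 0.21/20 = 0.010 kg m⁻⁴
The largest gradient is in the 79–116 m interval — the pycnocline.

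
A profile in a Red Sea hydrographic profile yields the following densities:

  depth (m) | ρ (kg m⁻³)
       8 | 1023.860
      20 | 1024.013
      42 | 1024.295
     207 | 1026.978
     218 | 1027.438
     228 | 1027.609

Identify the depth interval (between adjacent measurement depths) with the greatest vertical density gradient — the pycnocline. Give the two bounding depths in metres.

Compute the density gradient over each adjacent pair:
  8–20 m: Δρ/Δz = 0.153/12 = 0.013 kg m⁻⁴
  20–42 m: Δρ/Δz = 0.282/22 = 0.013 kg m⁻⁴
  42–207 m: Δρ/Δz = 2.683/165 = 0.016 kg m⁻⁴
  207–218 m: Δρ/Δz = 0.460/11 = 0.042 kg m⁻⁴
  218–228 m: Δρ/Δz = 0.171/10 = 0.017 kg m⁻⁴
The largest gradient is in the 207–218 m interval — the pycnocline.

207–218 m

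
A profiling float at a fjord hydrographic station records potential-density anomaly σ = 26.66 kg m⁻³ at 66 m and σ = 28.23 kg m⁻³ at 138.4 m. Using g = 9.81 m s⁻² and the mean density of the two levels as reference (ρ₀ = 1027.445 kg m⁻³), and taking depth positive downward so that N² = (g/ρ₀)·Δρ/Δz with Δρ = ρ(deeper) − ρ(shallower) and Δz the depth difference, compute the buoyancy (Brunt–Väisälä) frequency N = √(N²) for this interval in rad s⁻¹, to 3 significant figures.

Δρ = 1028.23 − 1026.66 = 1.57 kg m⁻³ over Δz = 138.4 − 66 = 72.4 m.
N² = (9.81/1027.445) × (1.57/72.4) = 2.0705 × 10⁻⁴ s⁻².
N = √(2.0705 × 10⁻⁴) = 0.014389 rad s⁻¹ ≈ 0.0144 rad s⁻¹.

0.0144 rad s⁻¹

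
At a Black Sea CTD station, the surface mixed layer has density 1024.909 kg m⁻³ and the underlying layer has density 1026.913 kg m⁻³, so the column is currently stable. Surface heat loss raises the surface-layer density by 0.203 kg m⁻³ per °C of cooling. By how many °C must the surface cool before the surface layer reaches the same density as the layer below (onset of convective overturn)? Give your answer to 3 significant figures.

9.87 °C

Density deficit of the surface layer: 1026.913 − 1024.909 = 2.004 kg m⁻³.
Required change = 2.004 / 0.203 = 9.87 °C.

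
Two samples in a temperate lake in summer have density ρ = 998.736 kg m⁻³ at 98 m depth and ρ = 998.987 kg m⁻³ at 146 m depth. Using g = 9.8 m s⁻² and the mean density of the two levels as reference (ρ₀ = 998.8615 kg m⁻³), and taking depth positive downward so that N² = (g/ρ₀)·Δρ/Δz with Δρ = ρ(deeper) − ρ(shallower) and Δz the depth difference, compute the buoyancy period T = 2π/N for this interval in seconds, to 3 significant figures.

877 s

Δρ = 998.987 − 998.736 = 0.251 kg m⁻³ over Δz = 146 − 98 = 48 m.
N² = (9.8/998.8615) × (0.251/48) = 5.1304 × 10⁻⁵ s⁻².
N = √(5.1304 × 10⁻⁵) = 7.1627 × 10⁻³ rad s⁻¹, so T = 2π/N = 877.21 s ≈ 877 s.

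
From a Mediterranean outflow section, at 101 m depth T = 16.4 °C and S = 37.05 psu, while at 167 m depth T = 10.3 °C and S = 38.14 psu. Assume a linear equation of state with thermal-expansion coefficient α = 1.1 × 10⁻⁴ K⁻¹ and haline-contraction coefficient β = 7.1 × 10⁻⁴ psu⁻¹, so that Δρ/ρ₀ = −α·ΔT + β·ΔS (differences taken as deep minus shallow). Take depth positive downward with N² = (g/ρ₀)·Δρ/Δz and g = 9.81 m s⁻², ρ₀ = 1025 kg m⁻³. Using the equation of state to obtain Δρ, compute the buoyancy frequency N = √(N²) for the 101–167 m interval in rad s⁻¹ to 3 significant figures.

ΔT = -6.1 K, ΔS = +1.09 psu (deep − shallow).
Δρ/ρ₀ = −αΔT + βΔS = 6.71 × 10⁻⁴ + 7.739 × 10⁻⁴ = 1.4449 × 10⁻³, so Δρ ≈ 1.481 kg m⁻³.
N² = (g/ρ₀)·Δρ/Δz = g·(Δρ/ρ₀)/Δz = 9.81 × 1.4449 × 10⁻³ / 66 = 2.1476 × 10⁻⁴ s⁻².
N = √(2.1476 × 10⁻⁴) = 0.014655 rad s⁻¹ ≈ 0.0147 rad s⁻¹.

0.0147 rad s⁻¹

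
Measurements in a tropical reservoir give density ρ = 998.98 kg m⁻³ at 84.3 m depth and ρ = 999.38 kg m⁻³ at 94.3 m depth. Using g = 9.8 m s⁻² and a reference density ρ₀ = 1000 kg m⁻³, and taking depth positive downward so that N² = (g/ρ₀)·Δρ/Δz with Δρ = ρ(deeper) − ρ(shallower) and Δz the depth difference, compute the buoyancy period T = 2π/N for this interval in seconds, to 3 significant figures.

317 s

Δρ = 999.38 − 998.98 = 0.40 kg m⁻³ over Δz = 94.3 − 84.3 = 10 m.
N² = (9.8/1000) × (0.40/10) = 3.9200 × 10⁻⁴ s⁻².
N = √(3.9200 × 10⁻⁴) = 0.019799 rad s⁻¹, so T = 2π/N = 317.35 s ≈ 317 s.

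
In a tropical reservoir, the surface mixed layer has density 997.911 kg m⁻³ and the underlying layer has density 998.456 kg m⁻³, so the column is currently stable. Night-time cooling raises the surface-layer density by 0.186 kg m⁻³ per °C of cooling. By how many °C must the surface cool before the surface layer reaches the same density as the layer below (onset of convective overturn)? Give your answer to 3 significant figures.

2.93 °C

Density deficit of the surface layer: 998.456 − 997.911 = 0.545 kg m⁻³.
Required change = 0.545 / 0.186 = 2.93 °C.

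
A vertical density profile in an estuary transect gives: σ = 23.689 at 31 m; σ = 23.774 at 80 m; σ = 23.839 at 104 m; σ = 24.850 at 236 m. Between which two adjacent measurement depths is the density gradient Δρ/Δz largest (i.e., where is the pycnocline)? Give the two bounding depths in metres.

Compute the density gradient over each adjacent pair:
  31–80 m: Δρ/Δz = 0.085/49 = 1.7 × 10⁻³ kg m⁻⁴
  80–104 m: Δρ/Δz = 0.065/24 = 2.7 × 10⁻³ kg m⁻⁴
  104–236 m: Δρ/Δz = 1.011/132 = 7.7 × 10⁻³ kg m⁻⁴
The largest gradient is in the 104–236 m interval — the pycnocline.

104–236 m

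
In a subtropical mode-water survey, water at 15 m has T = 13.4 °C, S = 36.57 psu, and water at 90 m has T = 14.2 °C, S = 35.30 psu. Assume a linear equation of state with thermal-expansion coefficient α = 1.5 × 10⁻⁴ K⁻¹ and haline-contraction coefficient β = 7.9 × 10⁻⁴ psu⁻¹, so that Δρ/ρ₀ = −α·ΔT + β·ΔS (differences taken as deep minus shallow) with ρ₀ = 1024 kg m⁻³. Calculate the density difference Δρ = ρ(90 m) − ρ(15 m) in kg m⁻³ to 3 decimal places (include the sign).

ΔT = +0.8 K, ΔS = -1.27 psu (deep − shallow).
Δρ/ρ₀ = −(1.5 × 10⁻⁴)(+0.8) + (7.9 × 10⁻⁴)(-1.27) = -1.1233 × 10⁻³.
Δρ = 1024 × (-1.1233 × 10⁻³) = -1.150 kg m⁻³.
Negative Δρ: lighter below, statically unstable.

-1.150 kg m⁻³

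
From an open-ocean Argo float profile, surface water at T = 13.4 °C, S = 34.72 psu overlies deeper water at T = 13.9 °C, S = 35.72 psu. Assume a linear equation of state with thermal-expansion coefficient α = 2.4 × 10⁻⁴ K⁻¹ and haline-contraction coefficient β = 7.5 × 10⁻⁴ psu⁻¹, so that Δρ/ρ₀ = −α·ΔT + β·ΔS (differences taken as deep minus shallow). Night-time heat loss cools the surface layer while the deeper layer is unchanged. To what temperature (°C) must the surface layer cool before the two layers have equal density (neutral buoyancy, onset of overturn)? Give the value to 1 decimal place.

Neutral buoyancy requires Δρ = 0, i.e. −α(T_deep − T_surf′) + β(S_deep − S_surf) = 0.
T_surf′ = T_deep − (β/α)·ΔS = 13.9 − (7.5 × 10⁻⁴/2.4 × 10⁻⁴)·(+1.00) = 10.775 °C.
Cooling required: 13.4 − (10.775) = 2.625 °C.

10.8 °C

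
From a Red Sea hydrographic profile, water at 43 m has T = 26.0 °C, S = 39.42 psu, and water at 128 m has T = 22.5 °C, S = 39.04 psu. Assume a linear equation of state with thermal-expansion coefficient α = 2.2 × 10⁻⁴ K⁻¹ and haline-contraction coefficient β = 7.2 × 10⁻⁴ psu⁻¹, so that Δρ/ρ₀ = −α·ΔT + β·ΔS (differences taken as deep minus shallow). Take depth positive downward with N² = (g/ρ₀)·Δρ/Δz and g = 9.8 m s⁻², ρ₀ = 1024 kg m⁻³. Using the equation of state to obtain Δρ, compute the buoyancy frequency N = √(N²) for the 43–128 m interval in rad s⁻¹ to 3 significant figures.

ΔT = -3.5 K, ΔS = -0.38 psu (deep − shallow).
Δρ/ρ₀ = −αΔT + βΔS = 7.70 × 10⁻⁴ − 2.736 × 10⁻⁴ = 4.964 × 10⁻⁴, so Δρ ≈ 0.5083 kg m⁻³.
N² = (g/ρ₀)·Δρ/Δz = g·(Δρ/ρ₀)/Δz = 9.8 × 4.964 × 10⁻⁴ / 85 = 5.7232 × 10⁻⁵ s⁻².
N = √(5.7232 × 10⁻⁵) = 7.5652 × 10⁻³ rad s⁻¹ ≈ 7.57 × 10⁻³ rad s⁻¹.

7.57 × 10⁻³ rad s⁻¹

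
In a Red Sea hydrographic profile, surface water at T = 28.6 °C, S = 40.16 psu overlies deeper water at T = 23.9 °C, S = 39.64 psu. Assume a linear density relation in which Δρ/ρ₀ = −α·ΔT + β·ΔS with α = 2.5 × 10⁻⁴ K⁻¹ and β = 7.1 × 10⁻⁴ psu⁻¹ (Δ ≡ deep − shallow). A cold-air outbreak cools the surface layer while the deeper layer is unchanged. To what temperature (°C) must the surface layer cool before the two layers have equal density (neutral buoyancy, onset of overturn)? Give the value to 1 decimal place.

Neutral buoyancy requires Δρ = 0, i.e. −α(T_deep − T_surf′) + β(S_deep − S_surf) = 0.
T_surf′ = T_deep − (β/α)·ΔS = 23.9 − (7.1 × 10⁻⁴/2.5 × 10⁻⁴)·(-0.52) = 25.377 °C.
Cooling required: 28.6 − (25.377) = 3.223 °C.

25.4 °C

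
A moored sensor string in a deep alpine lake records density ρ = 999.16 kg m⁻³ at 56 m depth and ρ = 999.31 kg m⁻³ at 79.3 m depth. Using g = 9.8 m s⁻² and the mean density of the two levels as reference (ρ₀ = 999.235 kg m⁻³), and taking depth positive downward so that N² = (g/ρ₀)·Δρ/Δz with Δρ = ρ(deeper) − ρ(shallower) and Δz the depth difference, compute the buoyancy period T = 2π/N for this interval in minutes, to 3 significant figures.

Δρ = 999.31 − 999.16 = 0.15 kg m⁻³ over Δz = 79.3 − 56 = 23.3 m.
N² = (9.8/999.235) × (0.15/23.3) = 6.3138 × 10⁻⁵ s⁻².
N = √(6.3138 × 10⁻⁵) = 7.9459 × 10⁻³ rad s⁻¹, so T = 2π/N = 790.75 s = 13.179 min ≈ 13.2 min.
A positive N² confirms static stability across the interval.

13.2 min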